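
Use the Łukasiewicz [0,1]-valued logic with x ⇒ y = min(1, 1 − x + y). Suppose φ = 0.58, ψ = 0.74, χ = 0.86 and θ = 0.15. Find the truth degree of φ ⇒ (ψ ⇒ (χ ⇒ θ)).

0.97

χ ⇒ θ = min(1, 1 − 0.86 + 0.15) = min(1, 0.29) = 0.29
ψ ⇒ (χ ⇒ θ) = min(1, 1 − 0.74 + 0.29) = min(1, 0.55) = 0.55
φ ⇒ (ψ ⇒ (χ ⇒ θ)) = min(1, 1 − 0.58 + 0.55) = min(1, 0.97) = 0.97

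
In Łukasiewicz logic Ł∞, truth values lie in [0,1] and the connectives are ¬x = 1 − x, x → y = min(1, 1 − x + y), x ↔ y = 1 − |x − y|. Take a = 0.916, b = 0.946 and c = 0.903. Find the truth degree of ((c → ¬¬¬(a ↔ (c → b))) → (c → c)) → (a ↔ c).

0.987

c → b = min(1, 1 − 0.903 + 0.946) = min(1, 1.043) = 1.000
a ↔ (c → b) = 1 − |0.916 − 1.000| = 1 − 0.084 = 0.916
¬(a ↔ (c → b)) = 1 − 0.916 = 0.084
¬¬(a ↔ (c → b)) = 1 − 0.084 = 0.916
¬¬¬(a ↔ (c → b)) = 1 − 0.916 = 0.084
c → ¬¬¬(a ↔ (c → b)) = min(1, 1 − 0.903 + 0.084) = min(1, 0.181) = 0.181
c → c = min(1, 1 − 0.903 + 0.903) = min(1, 1.000) = 1.000
(c → ¬¬¬(a ↔ (c → b))) → (c → c) = min(1, 1 − 0.181 + 1.000) = min(1, 1.819) = 1.000
a ↔ c = 1 − |0.916 − 0.903| = 1 − 0.013 = 0.987
((c → ¬¬¬(a ↔ (c → b))) → (c → c)) → (a ↔ c) = min(1, 1 − 1.000 + 0.987) = min(1, 0.987) = 0.987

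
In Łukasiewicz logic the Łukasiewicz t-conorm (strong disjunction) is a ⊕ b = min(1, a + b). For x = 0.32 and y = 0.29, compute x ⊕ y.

x ⊕ y = min(1, 0.32 + 0.29) = min(1, 0.61) = 0.61
For comparison, the Gödel t-conorm max(a, b) would give 0.32.

0.61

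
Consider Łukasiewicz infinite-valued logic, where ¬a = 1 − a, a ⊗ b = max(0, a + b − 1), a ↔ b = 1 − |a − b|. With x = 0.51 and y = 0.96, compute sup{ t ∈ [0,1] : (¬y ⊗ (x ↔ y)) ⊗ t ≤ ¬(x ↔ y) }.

¬y = 1 − 0.96 = 0.04
x ↔ y = 1 − |0.51 − 0.96| = 1 − 0.45 = 0.55
¬y ⊗ (x ↔ y) = max(0, 0.04 + 0.55 − 1) = max(0, -0.41) = 0.00
So the left factor is ¬y ⊗ (x ↔ y) = 0.00.
¬(x ↔ y) = 1 − 0.55 = 0.45
So the right-hand bound is ¬(x ↔ y) = 0.45.
The residuum of the Łukasiewicz t-norm gives the supremum: min(1, 1 − 0.00 + 0.45).
1 − 0.00 + 0.45 = 1.45, so t = min(1, 1.45) = 1.00.
Check: 0.00 ⊗ 1.00 = max(0, 0.00) = 0.00 ≤ 0.45.

1.00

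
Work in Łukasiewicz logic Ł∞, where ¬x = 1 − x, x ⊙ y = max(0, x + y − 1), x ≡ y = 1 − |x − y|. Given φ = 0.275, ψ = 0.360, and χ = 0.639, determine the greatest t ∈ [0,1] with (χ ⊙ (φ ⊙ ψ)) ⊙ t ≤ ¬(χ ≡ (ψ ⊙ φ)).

1.000

φ ⊙ ψ = max(0, 0.275 + 0.360 − 1) = max(0, -0.365) = 0.000
χ ⊙ (φ ⊙ ψ) = max(0, 0.639 + 0.000 − 1) = max(0, -0.361) = 0.000
So the left factor is χ ⊙ (φ ⊙ ψ) = 0.000.
ψ ⊙ φ = max(0, 0.360 + 0.275 − 1) = max(0, -0.365) = 0.000
χ ≡ (ψ ⊙ φ) = 1 − |0.639 − 0.000| = 1 − 0.639 = 0.361
¬(χ ≡ (ψ ⊙ φ)) = 1 − 0.361 = 0.639
So the right-hand bound is ¬(χ ≡ (ψ ⊙ φ)) = 0.639.
The residuum of the Łukasiewicz t-norm gives the supremum: min(1, 1 − 0.000 + 0.639).
1 − 0.000 + 0.639 = 1.639, so t = min(1, 1.639) = 1.000.
Check: 0.000 ⊙ 1.000 = max(0, 0.000) = 0.000 ≤ 0.639.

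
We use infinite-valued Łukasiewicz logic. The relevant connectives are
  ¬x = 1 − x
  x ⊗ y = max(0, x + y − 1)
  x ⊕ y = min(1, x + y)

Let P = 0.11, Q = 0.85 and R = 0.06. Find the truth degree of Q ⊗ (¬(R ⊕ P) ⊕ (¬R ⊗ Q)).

0.85

R ⊕ P = min(1, 0.06 + 0.11) = min(1, 0.17) = 0.17
¬(R ⊕ P) = 1 − 0.17 = 0.83
¬R = 1 − 0.06 = 0.94
¬R ⊗ Q = max(0, 0.94 + 0.85 − 1) = max(0, 0.79) = 0.79
¬(R ⊕ P) ⊕ (¬R ⊗ Q) = min(1, 0.83 + 0.79) = min(1, 1.62) = 1.00
Q ⊗ (¬(R ⊕ P) ⊕ (¬R ⊗ Q)) = max(0, 0.85 + 1.00 − 1) = max(0, 0.85) = 0.85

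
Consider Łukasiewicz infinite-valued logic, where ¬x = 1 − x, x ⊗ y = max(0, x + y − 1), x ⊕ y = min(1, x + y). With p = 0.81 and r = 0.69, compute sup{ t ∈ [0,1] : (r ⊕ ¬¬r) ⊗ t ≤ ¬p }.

¬r = 1 − 0.69 = 0.31
¬¬r = 1 − 0.31 = 0.69
r ⊕ ¬¬r = min(1, 0.69 + 0.69) = min(1, 1.38) = 1.00
So the left factor is r ⊕ ¬¬r = 1.00.
¬p = 1 − 0.81 = 0.19
So the right-hand bound is ¬p = 0.19.
The residuum of the Łukasiewicz t-norm gives the supremum: min(1, 1 − 1.00 + 0.19).
1 − 1.00 + 0.19 = 0.19, so t = min(1, 0.19) = 0.19.
Check: 1.00 ⊗ 0.19 = max(0, 0.19) = 0.19 ≤ 0.19.

0.19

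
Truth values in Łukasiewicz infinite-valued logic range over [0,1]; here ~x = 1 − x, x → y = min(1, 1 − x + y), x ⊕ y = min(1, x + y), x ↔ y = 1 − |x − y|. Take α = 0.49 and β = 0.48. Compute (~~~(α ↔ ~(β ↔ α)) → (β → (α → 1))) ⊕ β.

1.00

β ↔ α = 1 − |0.48 − 0.49| = 1 − 0.01 = 0.99
~(β ↔ α) = 1 − 0.99 = 0.01
α ↔ ~(β ↔ α) = 1 − |0.49 − 0.01| = 1 − 0.48 = 0.52
~(α ↔ ~(β ↔ α)) = 1 − 0.52 = 0.48
~~(α ↔ ~(β ↔ α)) = 1 − 0.48 = 0.52
~~~(α ↔ ~(β ↔ α)) = 1 − 0.52 = 0.48
α → 1 = min(1, 1 − 0.49 + 1.00) = min(1, 1.51) = 1.00
β → (α → 1) = min(1, 1 − 0.48 + 1.00) = min(1, 1.52) = 1.00
~~~(α ↔ ~(β ↔ α)) → (β → (α → 1)) = min(1, 1 − 0.48 + 1.00) = min(1, 1.52) = 1.00
(~~~(α ↔ ~(β ↔ α)) → (β → (α → 1))) ⊕ β = min(1, 1.00 + 0.48) = min(1, 1.48) = 1.00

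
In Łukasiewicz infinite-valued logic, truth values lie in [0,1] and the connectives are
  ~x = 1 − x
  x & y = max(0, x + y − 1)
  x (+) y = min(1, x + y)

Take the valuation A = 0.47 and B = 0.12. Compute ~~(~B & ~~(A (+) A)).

0.82

~B = 1 − 0.12 = 0.88
A (+) A = min(1, 0.47 + 0.47) = min(1, 0.94) = 0.94
~(A (+) A) = 1 − 0.94 = 0.06
~~(A (+) A) = 1 − 0.06 = 0.94
~B & ~~(A (+) A) = max(0, 0.88 + 0.94 − 1) = max(0, 0.82) = 0.82
~(~B & ~~(A (+) A)) = 1 − 0.82 = 0.18
~~(~B & ~~(A (+) A)) = 1 − 0.18 = 0.82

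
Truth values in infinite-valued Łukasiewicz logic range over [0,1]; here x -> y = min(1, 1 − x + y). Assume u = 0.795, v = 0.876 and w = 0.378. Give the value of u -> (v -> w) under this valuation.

0.707

v -> w = min(1, 1 − 0.876 + 0.378) = min(1, 0.502) = 0.502
u -> (v -> w) = min(1, 1 − 0.795 + 0.502) = min(1, 0.707) = 0.707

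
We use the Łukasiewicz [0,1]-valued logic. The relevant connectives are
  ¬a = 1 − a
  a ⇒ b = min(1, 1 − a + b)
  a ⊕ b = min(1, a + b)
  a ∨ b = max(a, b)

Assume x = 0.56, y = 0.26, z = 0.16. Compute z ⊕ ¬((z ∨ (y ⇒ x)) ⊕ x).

0.16

y ⇒ x = min(1, 1 − 0.26 + 0.56) = min(1, 1.30) = 1.00
z ∨ (y ⇒ x) = max(0.16, 1.00) = 1.00
(z ∨ (y ⇒ x)) ⊕ x = min(1, 1.00 + 0.56) = min(1, 1.56) = 1.00
¬((z ∨ (y ⇒ x)) ⊕ x) = 1 − 1.00 = 0.00
z ⊕ ¬((z ∨ (y ⇒ x)) ⊕ x) = min(1, 0.16 + 0.00) = min(1, 0.16) = 0.16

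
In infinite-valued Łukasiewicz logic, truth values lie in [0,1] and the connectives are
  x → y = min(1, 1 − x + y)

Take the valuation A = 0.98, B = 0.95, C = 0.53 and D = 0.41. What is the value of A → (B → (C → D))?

C → D = min(1, 1 − 0.53 + 0.41) = min(1, 0.88) = 0.88
B → (C → D) = min(1, 1 − 0.95 + 0.88) = min(1, 0.93) = 0.93
A → (B → (C → D)) = min(1, 1 − 0.98 + 0.93) = min(1, 0.95) = 0.95

0.95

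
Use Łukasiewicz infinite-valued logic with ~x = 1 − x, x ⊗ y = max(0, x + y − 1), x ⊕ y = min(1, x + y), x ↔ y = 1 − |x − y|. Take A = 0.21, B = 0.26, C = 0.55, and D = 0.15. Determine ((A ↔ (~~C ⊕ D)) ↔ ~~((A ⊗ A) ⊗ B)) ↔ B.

0.77

~C = 1 − 0.55 = 0.45
~~C = 1 − 0.45 = 0.55
~~C ⊕ D = min(1, 0.55 + 0.15) = min(1, 0.70) = 0.70
A ↔ (~~C ⊕ D) = 1 − |0.21 − 0.70| = 1 − 0.49 = 0.51
A ⊗ A = max(0, 0.21 + 0.21 − 1) = max(0, -0.58) = 0.00
(A ⊗ A) ⊗ B = max(0, 0.00 + 0.26 − 1) = max(0, -0.74) = 0.00
~((A ⊗ A) ⊗ B) = 1 − 0.00 = 1.00
~~((A ⊗ A) ⊗ B) = 1 − 1.00 = 0.00
(A ↔ (~~C ⊕ D)) ↔ ~~((A ⊗ A) ⊗ B) = 1 − |0.51 − 0.00| = 1 − 0.51 = 0.49
((A ↔ (~~C ⊕ D)) ↔ ~~((A ⊗ A) ⊗ B)) ↔ B = 1 − |0.49 − 0.26| = 1 − 0.23 = 0.77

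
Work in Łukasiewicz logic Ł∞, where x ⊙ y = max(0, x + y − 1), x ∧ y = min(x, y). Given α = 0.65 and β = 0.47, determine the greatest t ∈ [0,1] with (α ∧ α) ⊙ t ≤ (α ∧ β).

0.82

α ∧ α = min(0.65, 0.65) = 0.65
So the left factor is α ∧ α = 0.65.
α ∧ β = min(0.65, 0.47) = 0.47
So the right-hand bound is α ∧ β = 0.47.
The residuum of the Łukasiewicz t-norm gives the supremum: min(1, 1 − 0.65 + 0.47).
1 − 0.65 + 0.47 = 0.82, so t = min(1, 0.82) = 0.82.
Check: 0.65 ⊙ 0.82 = max(0, 0.47) = 0.47 ≤ 0.47.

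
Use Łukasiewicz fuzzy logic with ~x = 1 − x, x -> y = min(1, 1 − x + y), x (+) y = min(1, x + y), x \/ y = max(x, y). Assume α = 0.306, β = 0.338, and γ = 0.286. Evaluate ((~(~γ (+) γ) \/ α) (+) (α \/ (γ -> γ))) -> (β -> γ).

~γ = 1 − 0.286 = 0.714
~γ (+) γ = min(1, 0.714 + 0.286) = min(1, 1.000) = 1.000
~(~γ (+) γ) = 1 − 1.000 = 0.000
~(~γ (+) γ) \/ α = max(0.000, 0.306) = 0.306
γ -> γ = min(1, 1 − 0.286 + 0.286) = min(1, 1.000) = 1.000
α \/ (γ -> γ) = max(0.306, 1.000) = 1.000
(~(~γ (+) γ) \/ α) (+) (α \/ (γ -> γ)) = min(1, 0.306 + 1.000) = min(1, 1.306) = 1.000
β -> γ = min(1, 1 − 0.338 + 0.286) = min(1, 0.948) = 0.948
((~(~γ (+) γ) \/ α) (+) (α \/ (γ -> γ))) -> (β -> γ) = min(1, 1 − 1.000 + 0.948) = min(1, 0.948) = 0.948

0.948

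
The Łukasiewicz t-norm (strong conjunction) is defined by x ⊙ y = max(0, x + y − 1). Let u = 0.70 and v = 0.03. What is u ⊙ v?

u ⊙ v = max(0, 0.70 + 0.03 − 1) = max(0, -0.27) = 0.00
For comparison, the Gödel (minimum) t-norm min(x, y) would give 0.03.

0.00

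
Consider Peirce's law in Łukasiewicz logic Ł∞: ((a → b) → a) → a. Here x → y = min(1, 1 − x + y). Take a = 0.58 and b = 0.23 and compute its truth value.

a → b = min(1, 1 − 0.58 + 0.23) = min(1, 0.65) = 0.65
(a → b) → a = min(1, 1 − 0.65 + 0.58) = min(1, 0.93) = 0.93
((a → b) → a) → a = min(1, 1 − 0.93 + 0.58) = min(1, 0.65) = 0.65
(The value 0.65 < 1 shows this instance is not satisfied; not a Ł∞-tautology in general.)

0.65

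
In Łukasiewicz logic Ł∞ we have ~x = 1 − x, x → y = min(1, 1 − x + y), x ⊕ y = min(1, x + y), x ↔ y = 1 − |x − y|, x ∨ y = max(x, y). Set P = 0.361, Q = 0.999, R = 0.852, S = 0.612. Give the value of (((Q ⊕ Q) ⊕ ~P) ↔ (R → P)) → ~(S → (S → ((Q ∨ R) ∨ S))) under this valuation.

Q ⊕ Q = min(1, 0.999 + 0.999) = min(1, 1.998) = 1.000
~P = 1 − 0.361 = 0.639
(Q ⊕ Q) ⊕ ~P = min(1, 1.000 + 0.639) = min(1, 1.639) = 1.000
R → P = min(1, 1 − 0.852 + 0.361) = min(1, 0.509) = 0.509
((Q ⊕ Q) ⊕ ~P) ↔ (R → P) = 1 − |1.000 − 0.509| = 1 − 0.491 = 0.509
Q ∨ R = max(0.999, 0.852) = 0.999
(Q ∨ R) ∨ S = max(0.999, 0.612) = 0.999
S → ((Q ∨ R) ∨ S) = min(1, 1 − 0.612 + 0.999) = min(1, 1.387) = 1.000
S → (S → ((Q ∨ R) ∨ S)) = min(1, 1 − 0.612 + 1.000) = min(1, 1.388) = 1.000
~(S → (S → ((Q ∨ R) ∨ S))) = 1 − 1.000 = 0.000
(((Q ⊕ Q) ⊕ ~P) ↔ (R → P)) → ~(S → (S → ((Q ∨ R) ∨ S))) = min(1, 1 − 0.509 + 0.000) = min(1, 0.491) = 0.491

0.491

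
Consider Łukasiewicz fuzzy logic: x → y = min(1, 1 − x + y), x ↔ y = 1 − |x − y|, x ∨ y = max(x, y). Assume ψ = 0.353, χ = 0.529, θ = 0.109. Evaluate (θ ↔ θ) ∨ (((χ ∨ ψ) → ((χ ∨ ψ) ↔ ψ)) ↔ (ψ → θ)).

θ ↔ θ = 1 − |0.109 − 0.109| = 1 − 0.000 = 1.000
χ ∨ ψ = max(0.529, 0.353) = 0.529
(χ ∨ ψ) ↔ ψ = 1 − |0.529 − 0.353| = 1 − 0.176 = 0.824
(χ ∨ ψ) → ((χ ∨ ψ) ↔ ψ) = min(1, 1 − 0.529 + 0.824) = min(1, 1.295) = 1.000
ψ → θ = min(1, 1 − 0.353 + 0.109) = min(1, 0.756) = 0.756
((χ ∨ ψ) → ((χ ∨ ψ) ↔ ψ)) ↔ (ψ → θ) = 1 − |1.000 − 0.756| = 1 − 0.244 = 0.756
(θ ↔ θ) ∨ (((χ ∨ ψ) → ((χ ∨ ψ) ↔ ψ)) ↔ (ψ → θ)) = max(1.000, 0.756) = 1.000

1.000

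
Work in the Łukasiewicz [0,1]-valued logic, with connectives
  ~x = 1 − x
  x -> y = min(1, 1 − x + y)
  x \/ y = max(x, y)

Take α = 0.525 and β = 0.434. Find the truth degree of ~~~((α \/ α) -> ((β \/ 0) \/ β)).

α \/ α = max(0.525, 0.525) = 0.525
β \/ 0 = max(0.434, 0.000) = 0.434
(β \/ 0) \/ β = max(0.434, 0.434) = 0.434
(α \/ α) -> ((β \/ 0) \/ β) = min(1, 1 − 0.525 + 0.434) = min(1, 0.909) = 0.909
~((α \/ α) -> ((β \/ 0) \/ β)) = 1 − 0.909 = 0.091
~~((α \/ α) -> ((β \/ 0) \/ β)) = 1 − 0.091 = 0.909
~~~((α \/ α) -> ((β \/ 0) \/ β)) = 1 − 0.909 = 0.091

0.091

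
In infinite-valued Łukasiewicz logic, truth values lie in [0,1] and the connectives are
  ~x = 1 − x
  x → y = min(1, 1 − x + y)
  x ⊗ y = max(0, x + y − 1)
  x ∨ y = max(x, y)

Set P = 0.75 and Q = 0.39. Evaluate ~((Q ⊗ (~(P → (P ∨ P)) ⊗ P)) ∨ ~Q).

P ∨ P = max(0.75, 0.75) = 0.75
P → (P ∨ P) = min(1, 1 − 0.75 + 0.75) = min(1, 1.00) = 1.00
~(P → (P ∨ P)) = 1 − 1.00 = 0.00
~(P → (P ∨ P)) ⊗ P = max(0, 0.00 + 0.75 − 1) = max(0, -0.25) = 0.00
Q ⊗ (~(P → (P ∨ P)) ⊗ P) = max(0, 0.39 + 0.00 − 1) = max(0, -0.61) = 0.00
~Q = 1 − 0.39 = 0.61
(Q ⊗ (~(P → (P ∨ P)) ⊗ P)) ∨ ~Q = max(0.00, 0.61) = 0.61
~((Q ⊗ (~(P → (P ∨ P)) ⊗ P)) ∨ ~Q) = 1 − 0.61 = 0.39

0.39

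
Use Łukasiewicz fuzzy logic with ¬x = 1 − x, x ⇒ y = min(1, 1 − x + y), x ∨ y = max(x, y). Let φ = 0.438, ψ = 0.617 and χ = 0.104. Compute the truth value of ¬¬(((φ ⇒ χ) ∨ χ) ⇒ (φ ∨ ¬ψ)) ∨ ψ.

φ ⇒ χ = min(1, 1 − 0.438 + 0.104) = min(1, 0.666) = 0.666
(φ ⇒ χ) ∨ χ = max(0.666, 0.104) = 0.666
¬ψ = 1 − 0.617 = 0.383
φ ∨ ¬ψ = max(0.438, 0.383) = 0.438
((φ ⇒ χ) ∨ χ) ⇒ (φ ∨ ¬ψ) = min(1, 1 − 0.666 + 0.438) = min(1, 0.772) = 0.772
¬(((φ ⇒ χ) ∨ χ) ⇒ (φ ∨ ¬ψ)) = 1 − 0.772 = 0.228
¬¬(((φ ⇒ χ) ∨ χ) ⇒ (φ ∨ ¬ψ)) = 1 − 0.228 = 0.772
¬¬(((φ ⇒ χ) ∨ χ) ⇒ (φ ∨ ¬ψ)) ∨ ψ = max(0.772, 0.617) = 0.772

0.772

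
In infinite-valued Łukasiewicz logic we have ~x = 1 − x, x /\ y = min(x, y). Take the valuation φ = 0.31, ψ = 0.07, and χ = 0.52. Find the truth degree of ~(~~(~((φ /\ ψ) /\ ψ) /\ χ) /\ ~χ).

φ /\ ψ = min(0.31, 0.07) = 0.07
(φ /\ ψ) /\ ψ = min(0.07, 0.07) = 0.07
~((φ /\ ψ) /\ ψ) = 1 − 0.07 = 0.93
~((φ /\ ψ) /\ ψ) /\ χ = min(0.93, 0.52) = 0.52
~(~((φ /\ ψ) /\ ψ) /\ χ) = 1 − 0.52 = 0.48
~~(~((φ /\ ψ) /\ ψ) /\ χ) = 1 − 0.48 = 0.52
~χ = 1 − 0.52 = 0.48
~~(~((φ /\ ψ) /\ ψ) /\ χ) /\ ~χ = min(0.52, 0.48) = 0.48
~(~~(~((φ /\ ψ) /\ ψ) /\ χ) /\ ~χ) = 1 − 0.48 = 0.52

0.52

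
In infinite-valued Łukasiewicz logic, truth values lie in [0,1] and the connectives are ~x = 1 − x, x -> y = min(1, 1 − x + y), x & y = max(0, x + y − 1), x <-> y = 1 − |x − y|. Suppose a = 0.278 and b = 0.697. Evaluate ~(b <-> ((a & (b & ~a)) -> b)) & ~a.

0.025

~a = 1 − 0.278 = 0.722
b & ~a = max(0, 0.697 + 0.722 − 1) = max(0, 0.419) = 0.419
a & (b & ~a) = max(0, 0.278 + 0.419 − 1) = max(0, -0.303) = 0.000
(a & (b & ~a)) -> b = min(1, 1 − 0.000 + 0.697) = min(1, 1.697) = 1.000
b <-> ((a & (b & ~a)) -> b) = 1 − |0.697 − 1.000| = 1 − 0.303 = 0.697
~(b <-> ((a & (b & ~a)) -> b)) = 1 − 0.697 = 0.303
~(b <-> ((a & (b & ~a)) -> b)) & ~a = max(0, 0.303 + 0.722 − 1) = max(0, 0.025) = 0.025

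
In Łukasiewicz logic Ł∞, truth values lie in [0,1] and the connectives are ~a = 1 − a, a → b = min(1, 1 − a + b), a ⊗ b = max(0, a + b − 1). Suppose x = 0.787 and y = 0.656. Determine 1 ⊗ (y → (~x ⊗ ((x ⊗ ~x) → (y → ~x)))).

0.557

~x = 1 − 0.787 = 0.213
x ⊗ ~x = max(0, 0.787 + 0.213 − 1) = max(0, 0.000) = 0.000
y → ~x = min(1, 1 − 0.656 + 0.213) = min(1, 0.557) = 0.557
(x ⊗ ~x) → (y → ~x) = min(1, 1 − 0.000 + 0.557) = min(1, 1.557) = 1.000
~x ⊗ ((x ⊗ ~x) → (y → ~x)) = max(0, 0.213 + 1.000 − 1) = max(0, 0.213) = 0.213
y → (~x ⊗ ((x ⊗ ~x) → (y → ~x))) = min(1, 1 − 0.656 + 0.213) = min(1, 0.557) = 0.557
1 ⊗ (y → (~x ⊗ ((x ⊗ ~x) → (y → ~x)))) = max(0, 1.000 + 0.557 − 1) = max(0, 0.557) = 0.557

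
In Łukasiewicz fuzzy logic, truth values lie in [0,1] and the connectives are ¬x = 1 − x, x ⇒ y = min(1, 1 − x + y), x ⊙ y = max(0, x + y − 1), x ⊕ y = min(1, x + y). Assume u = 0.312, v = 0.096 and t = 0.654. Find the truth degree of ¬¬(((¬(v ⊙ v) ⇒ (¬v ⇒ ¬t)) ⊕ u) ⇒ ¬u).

0.934

v ⊙ v = max(0, 0.096 + 0.096 − 1) = max(0, -0.808) = 0.000
¬(v ⊙ v) = 1 − 0.000 = 1.000
¬v = 1 − 0.096 = 0.904
¬t = 1 − 0.654 = 0.346
¬v ⇒ ¬t = min(1, 1 − 0.904 + 0.346) = min(1, 0.442) = 0.442
¬(v ⊙ v) ⇒ (¬v ⇒ ¬t) = min(1, 1 − 1.000 + 0.442) = min(1, 0.442) = 0.442
(¬(v ⊙ v) ⇒ (¬v ⇒ ¬t)) ⊕ u = min(1, 0.442 + 0.312) = min(1, 0.754) = 0.754
¬u = 1 − 0.312 = 0.688
((¬(v ⊙ v) ⇒ (¬v ⇒ ¬t)) ⊕ u) ⇒ ¬u = min(1, 1 − 0.754 + 0.688) = min(1, 0.934) = 0.934
¬(((¬(v ⊙ v) ⇒ (¬v ⇒ ¬t)) ⊕ u) ⇒ ¬u) = 1 − 0.934 = 0.066
¬¬(((¬(v ⊙ v) ⇒ (¬v ⇒ ¬t)) ⊕ u) ⇒ ¬u) = 1 − 0.066 = 0.934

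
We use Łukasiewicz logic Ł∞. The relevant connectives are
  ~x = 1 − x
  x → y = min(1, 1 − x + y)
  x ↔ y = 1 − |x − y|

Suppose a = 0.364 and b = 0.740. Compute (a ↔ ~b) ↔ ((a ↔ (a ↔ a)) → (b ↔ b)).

0.896

~b = 1 − 0.740 = 0.260
a ↔ ~b = 1 − |0.364 − 0.260| = 1 − 0.104 = 0.896
a ↔ a = 1 − |0.364 − 0.364| = 1 − 0.000 = 1.000
a ↔ (a ↔ a) = 1 − |0.364 − 1.000| = 1 − 0.636 = 0.364
b ↔ b = 1 − |0.740 − 0.740| = 1 − 0.000 = 1.000
(a ↔ (a ↔ a)) → (b ↔ b) = min(1, 1 − 0.364 + 1.000) = min(1, 1.636) = 1.000
(a ↔ ~b) ↔ ((a ↔ (a ↔ a)) → (b ↔ b)) = 1 − |0.896 − 1.000| = 1 − 0.104 = 0.896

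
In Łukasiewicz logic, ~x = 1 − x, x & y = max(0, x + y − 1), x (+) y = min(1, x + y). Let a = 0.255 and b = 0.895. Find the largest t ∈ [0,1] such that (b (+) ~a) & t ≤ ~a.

0.745

~a = 1 − 0.255 = 0.745
b (+) ~a = min(1, 0.895 + 0.745) = min(1, 1.640) = 1.000
So the left factor is b (+) ~a = 1.000.
So the right-hand bound is ~a = 0.745.
The residuum of the Łukasiewicz t-norm gives the supremum: min(1, 1 − 1.000 + 0.745).
1 − 1.000 + 0.745 = 0.745, so t = min(1, 0.745) = 0.745.
Check: 1.000 & 0.745 = max(0, 0.745) = 0.745 ≤ 0.745.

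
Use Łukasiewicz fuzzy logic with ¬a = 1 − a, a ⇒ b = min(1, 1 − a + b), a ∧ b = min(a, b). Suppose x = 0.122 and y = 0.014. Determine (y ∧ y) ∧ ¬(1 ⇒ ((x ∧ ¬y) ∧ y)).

0.014

y ∧ y = min(0.014, 0.014) = 0.014
¬y = 1 − 0.014 = 0.986
x ∧ ¬y = min(0.122, 0.986) = 0.122
(x ∧ ¬y) ∧ y = min(0.122, 0.014) = 0.014
1 ⇒ ((x ∧ ¬y) ∧ y) = min(1, 1 − 1.000 + 0.014) = min(1, 0.014) = 0.014
¬(1 ⇒ ((x ∧ ¬y) ∧ y)) = 1 − 0.014 = 0.986
(y ∧ y) ∧ ¬(1 ⇒ ((x ∧ ¬y) ∧ y)) = min(0.014, 0.986) = 0.014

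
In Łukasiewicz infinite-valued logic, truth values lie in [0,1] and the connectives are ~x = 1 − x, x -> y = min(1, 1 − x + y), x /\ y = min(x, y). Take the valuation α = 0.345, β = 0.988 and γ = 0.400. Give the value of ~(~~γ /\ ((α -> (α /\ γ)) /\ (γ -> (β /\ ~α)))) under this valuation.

0.600

~γ = 1 − 0.400 = 0.600
~~γ = 1 − 0.600 = 0.400
α /\ γ = min(0.345, 0.400) = 0.345
α -> (α /\ γ) = min(1, 1 − 0.345 + 0.345) = min(1, 1.000) = 1.000
~α = 1 − 0.345 = 0.655
β /\ ~α = min(0.988, 0.655) = 0.655
γ -> (β /\ ~α) = min(1, 1 − 0.400 + 0.655) = min(1, 1.255) = 1.000
(α -> (α /\ γ)) /\ (γ -> (β /\ ~α)) = min(1.000, 1.000) = 1.000
~~γ /\ ((α -> (α /\ γ)) /\ (γ -> (β /\ ~α))) = min(0.400, 1.000) = 0.400
~(~~γ /\ ((α -> (α /\ γ)) /\ (γ -> (β /\ ~α)))) = 1 − 0.400 = 0.600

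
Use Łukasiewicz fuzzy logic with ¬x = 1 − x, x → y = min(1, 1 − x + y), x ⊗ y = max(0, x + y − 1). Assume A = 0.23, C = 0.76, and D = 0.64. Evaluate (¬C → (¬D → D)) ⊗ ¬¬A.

¬C = 1 − 0.76 = 0.24
¬D = 1 − 0.64 = 0.36
¬D → D = min(1, 1 − 0.36 + 0.64) = min(1, 1.28) = 1.00
¬C → (¬D → D) = min(1, 1 − 0.24 + 1.00) = min(1, 1.76) = 1.00
¬A = 1 − 0.23 = 0.77
¬¬A = 1 − 0.77 = 0.23
(¬C → (¬D → D)) ⊗ ¬¬A = max(0, 1.00 + 0.23 − 1) = max(0, 0.23) = 0.23

0.23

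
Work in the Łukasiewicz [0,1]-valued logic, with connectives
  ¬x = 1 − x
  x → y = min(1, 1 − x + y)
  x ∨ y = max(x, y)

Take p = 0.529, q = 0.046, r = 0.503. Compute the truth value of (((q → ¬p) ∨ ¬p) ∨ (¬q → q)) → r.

0.503

¬p = 1 − 0.529 = 0.471
q → ¬p = min(1, 1 − 0.046 + 0.471) = min(1, 1.425) = 1.000
(q → ¬p) ∨ ¬p = max(1.000, 0.471) = 1.000
¬q = 1 − 0.046 = 0.954
¬q → q = min(1, 1 − 0.954 + 0.046) = min(1, 0.092) = 0.092
((q → ¬p) ∨ ¬p) ∨ (¬q → q) = max(1.000, 0.092) = 1.000
(((q → ¬p) ∨ ¬p) ∨ (¬q → q)) → r = min(1, 1 − 1.000 + 0.503) = min(1, 0.503) = 0.503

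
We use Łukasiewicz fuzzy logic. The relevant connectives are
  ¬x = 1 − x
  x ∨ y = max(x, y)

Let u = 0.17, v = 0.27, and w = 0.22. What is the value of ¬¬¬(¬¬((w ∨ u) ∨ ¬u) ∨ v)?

w ∨ u = max(0.22, 0.17) = 0.22
¬u = 1 − 0.17 = 0.83
(w ∨ u) ∨ ¬u = max(0.22, 0.83) = 0.83
¬((w ∨ u) ∨ ¬u) = 1 − 0.83 = 0.17
¬¬((w ∨ u) ∨ ¬u) = 1 − 0.17 = 0.83
¬¬((w ∨ u) ∨ ¬u) ∨ v = max(0.83, 0.27) = 0.83
¬(¬¬((w ∨ u) ∨ ¬u) ∨ v) = 1 − 0.83 = 0.17
¬¬(¬¬((w ∨ u) ∨ ¬u) ∨ v) = 1 − 0.17 = 0.83
¬¬¬(¬¬((w ∨ u) ∨ ¬u) ∨ v) = 1 − 0.83 = 0.17

0.17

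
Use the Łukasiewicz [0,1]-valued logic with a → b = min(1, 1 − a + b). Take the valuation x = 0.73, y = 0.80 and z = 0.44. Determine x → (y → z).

0.91

y → z = min(1, 1 − 0.80 + 0.44) = min(1, 0.64) = 0.64
x → (y → z) = min(1, 1 − 0.73 + 0.64) = min(1, 0.91) = 0.91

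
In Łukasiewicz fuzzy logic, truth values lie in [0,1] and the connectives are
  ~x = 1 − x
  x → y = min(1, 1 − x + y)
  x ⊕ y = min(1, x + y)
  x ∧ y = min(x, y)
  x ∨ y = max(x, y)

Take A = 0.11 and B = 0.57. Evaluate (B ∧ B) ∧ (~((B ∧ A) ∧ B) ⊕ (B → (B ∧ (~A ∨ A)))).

0.57

B ∧ B = min(0.57, 0.57) = 0.57
B ∧ A = min(0.57, 0.11) = 0.11
(B ∧ A) ∧ B = min(0.11, 0.57) = 0.11
~((B ∧ A) ∧ B) = 1 − 0.11 = 0.89
~A = 1 − 0.11 = 0.89
~A ∨ A = max(0.89, 0.11) = 0.89
B ∧ (~A ∨ A) = min(0.57, 0.89) = 0.57
B → (B ∧ (~A ∨ A)) = min(1, 1 − 0.57 + 0.57) = min(1, 1.00) = 1.00
~((B ∧ A) ∧ B) ⊕ (B → (B ∧ (~A ∨ A))) = min(1, 0.89 + 1.00) = min(1, 1.89) = 1.00
(B ∧ B) ∧ (~((B ∧ A) ∧ B) ⊕ (B → (B ∧ (~A ∨ A)))) = min(0.57, 1.00) = 0.57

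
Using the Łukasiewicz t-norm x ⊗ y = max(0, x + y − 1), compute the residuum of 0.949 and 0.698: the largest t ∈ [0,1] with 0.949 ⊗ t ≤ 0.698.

0.749

The residuum of the Łukasiewicz t-norm gives the supremum: min(1, 1 − 0.949 + 0.698).
1 − 0.949 + 0.698 = 0.749, so t = min(1, 0.749) = 0.749.
Check: 0.949 ⊗ 0.749 = max(0, 0.698) = 0.698 ≤ 0.698.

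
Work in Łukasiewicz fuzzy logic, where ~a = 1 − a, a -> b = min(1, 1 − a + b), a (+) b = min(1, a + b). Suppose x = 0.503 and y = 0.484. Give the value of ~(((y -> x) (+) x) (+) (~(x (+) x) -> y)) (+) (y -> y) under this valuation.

y -> x = min(1, 1 − 0.484 + 0.503) = min(1, 1.019) = 1.000
(y -> x) (+) x = min(1, 1.000 + 0.503) = min(1, 1.503) = 1.000
x (+) x = min(1, 0.503 + 0.503) = min(1, 1.006) = 1.000
~(x (+) x) = 1 − 1.000 = 0.000
~(x (+) x) -> y = min(1, 1 − 0.000 + 0.484) = min(1, 1.484) = 1.000
((y -> x) (+) x) (+) (~(x (+) x) -> y) = min(1, 1.000 + 1.000) = min(1, 2.000) = 1.000
~(((y -> x) (+) x) (+) (~(x (+) x) -> y)) = 1 − 1.000 = 0.000
y -> y = min(1, 1 − 0.484 + 0.484) = min(1, 1.000) = 1.000
~(((y -> x) (+) x) (+) (~(x (+) x) -> y)) (+) (y -> y) = min(1, 0.000 + 1.000) = min(1, 1.000) = 1.000

1.000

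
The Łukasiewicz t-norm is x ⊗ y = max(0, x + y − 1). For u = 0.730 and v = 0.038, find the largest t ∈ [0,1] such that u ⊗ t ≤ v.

The residuum of the Łukasiewicz t-norm gives the supremum: min(1, 1 − 0.730 + 0.038).
1 − 0.730 + 0.038 = 0.308, so t = min(1, 0.308) = 0.308.
Check: 0.730 ⊗ 0.308 = max(0, 0.038) = 0.038 ≤ 0.038.

0.308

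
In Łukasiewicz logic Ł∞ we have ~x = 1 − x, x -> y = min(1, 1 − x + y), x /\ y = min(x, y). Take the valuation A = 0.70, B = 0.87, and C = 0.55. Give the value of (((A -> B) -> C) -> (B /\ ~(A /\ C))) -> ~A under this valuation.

0.40

A -> B = min(1, 1 − 0.70 + 0.87) = min(1, 1.17) = 1.00
(A -> B) -> C = min(1, 1 − 1.00 + 0.55) = min(1, 0.55) = 0.55
A /\ C = min(0.70, 0.55) = 0.55
~(A /\ C) = 1 − 0.55 = 0.45
B /\ ~(A /\ C) = min(0.87, 0.45) = 0.45
((A -> B) -> C) -> (B /\ ~(A /\ C)) = min(1, 1 − 0.55 + 0.45) = min(1, 0.90) = 0.90
~A = 1 − 0.70 = 0.30
(((A -> B) -> C) -> (B /\ ~(A /\ C))) -> ~A = min(1, 1 − 0.90 + 0.30) = min(1, 0.40) = 0.40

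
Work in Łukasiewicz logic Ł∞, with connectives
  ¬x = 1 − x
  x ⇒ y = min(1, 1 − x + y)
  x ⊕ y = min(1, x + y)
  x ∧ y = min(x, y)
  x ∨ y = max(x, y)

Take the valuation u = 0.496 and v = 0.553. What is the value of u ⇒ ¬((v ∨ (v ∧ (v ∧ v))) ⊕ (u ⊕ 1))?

0.504

v ∧ v = min(0.553, 0.553) = 0.553
v ∧ (v ∧ v) = min(0.553, 0.553) = 0.553
v ∨ (v ∧ (v ∧ v)) = max(0.553, 0.553) = 0.553
u ⊕ 1 = min(1, 0.496 + 1.000) = min(1, 1.496) = 1.000
(v ∨ (v ∧ (v ∧ v))) ⊕ (u ⊕ 1) = min(1, 0.553 + 1.000) = min(1, 1.553) = 1.000
¬((v ∨ (v ∧ (v ∧ v))) ⊕ (u ⊕ 1)) = 1 − 1.000 = 0.000
u ⇒ ¬((v ∨ (v ∧ (v ∧ v))) ⊕ (u ⊕ 1)) = min(1, 1 − 0.496 + 0.000) = min(1, 0.504) = 0.504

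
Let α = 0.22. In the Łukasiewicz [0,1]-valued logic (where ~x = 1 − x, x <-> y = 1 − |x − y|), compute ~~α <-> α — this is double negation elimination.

~α = 1 − 0.22 = 0.78
~~α = 1 − 0.78 = 0.22
~~α <-> α = 1 − |0.22 − 0.22| = 1 − 0.00 = 1.00
(As expected: always 1 in Ł∞ since negation is involutive.)

1.00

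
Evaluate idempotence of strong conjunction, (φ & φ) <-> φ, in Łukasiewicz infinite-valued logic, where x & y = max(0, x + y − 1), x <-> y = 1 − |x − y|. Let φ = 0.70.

0.70

φ & φ = max(0, 0.70 + 0.70 − 1) = max(0, 0.40) = 0.40
(φ & φ) <-> φ = 1 − |0.40 − 0.70| = 1 − 0.30 = 0.70
(The value 0.70 < 1 shows this instance is not satisfied; fails in Ł∞ since a ⊗ a = max(0, 2a−1) ≠ a in general.)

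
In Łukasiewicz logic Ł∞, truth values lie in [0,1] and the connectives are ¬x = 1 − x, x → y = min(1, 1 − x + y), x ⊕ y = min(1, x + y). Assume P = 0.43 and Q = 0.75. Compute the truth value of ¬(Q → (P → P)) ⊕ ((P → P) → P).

0.43

P → P = min(1, 1 − 0.43 + 0.43) = min(1, 1.00) = 1.00
Q → (P → P) = min(1, 1 − 0.75 + 1.00) = min(1, 1.25) = 1.00
¬(Q → (P → P)) = 1 − 1.00 = 0.00
(P → P) → P = min(1, 1 − 1.00 + 0.43) = min(1, 0.43) = 0.43
¬(Q → (P → P)) ⊕ ((P → P) → P) = min(1, 0.00 + 0.43) = min(1, 0.43) = 0.43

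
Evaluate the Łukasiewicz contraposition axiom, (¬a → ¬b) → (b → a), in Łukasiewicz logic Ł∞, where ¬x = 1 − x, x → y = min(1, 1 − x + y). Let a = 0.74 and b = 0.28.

¬a = 1 − 0.74 = 0.26
¬b = 1 − 0.28 = 0.72
¬a → ¬b = min(1, 1 − 0.26 + 0.72) = min(1, 1.46) = 1.00
b → a = min(1, 1 − 0.28 + 0.74) = min(1, 1.46) = 1.00
(¬a → ¬b) → (b → a) = min(1, 1 − 1.00 + 1.00) = min(1, 1.00) = 1.00
(As expected: an axiom of Ł∞, always 1.)

1.00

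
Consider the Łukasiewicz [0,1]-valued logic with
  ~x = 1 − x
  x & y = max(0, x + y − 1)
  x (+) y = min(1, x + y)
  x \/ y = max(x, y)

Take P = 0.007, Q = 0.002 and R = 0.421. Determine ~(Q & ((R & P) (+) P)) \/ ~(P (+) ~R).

R & P = max(0, 0.421 + 0.007 − 1) = max(0, -0.572) = 0.000
(R & P) (+) P = min(1, 0.000 + 0.007) = min(1, 0.007) = 0.007
Q & ((R & P) (+) P) = max(0, 0.002 + 0.007 − 1) = max(0, -0.991) = 0.000
~(Q & ((R & P) (+) P)) = 1 − 0.000 = 1.000
~R = 1 − 0.421 = 0.579
P (+) ~R = min(1, 0.007 + 0.579) = min(1, 0.586) = 0.586
~(P (+) ~R) = 1 − 0.586 = 0.414
~(Q & ((R & P) (+) P)) \/ ~(P (+) ~R) = max(1.000, 0.414) = 1.000

1.000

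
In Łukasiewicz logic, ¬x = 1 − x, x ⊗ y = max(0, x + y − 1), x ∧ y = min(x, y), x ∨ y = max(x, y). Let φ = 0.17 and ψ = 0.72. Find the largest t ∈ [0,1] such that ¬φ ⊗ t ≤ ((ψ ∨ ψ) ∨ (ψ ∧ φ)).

0.89

¬φ = 1 − 0.17 = 0.83
So the left factor is ¬φ = 0.83.
ψ ∨ ψ = max(0.72, 0.72) = 0.72
ψ ∧ φ = min(0.72, 0.17) = 0.17
(ψ ∨ ψ) ∨ (ψ ∧ φ) = max(0.72, 0.17) = 0.72
So the right-hand bound is (ψ ∨ ψ) ∨ (ψ ∧ φ) = 0.72.
The residuum of the Łukasiewicz t-norm gives the supremum: min(1, 1 − 0.83 + 0.72).
1 − 0.83 + 0.72 = 0.89, so t = min(1, 0.89) = 0.89.
Check: 0.83 ⊗ 0.89 = max(0, 0.72) = 0.72 ≤ 0.72.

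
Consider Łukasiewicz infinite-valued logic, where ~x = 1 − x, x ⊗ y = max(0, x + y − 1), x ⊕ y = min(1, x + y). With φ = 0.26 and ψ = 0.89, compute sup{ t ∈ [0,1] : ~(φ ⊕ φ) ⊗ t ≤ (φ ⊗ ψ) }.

φ ⊕ φ = min(1, 0.26 + 0.26) = min(1, 0.52) = 0.52
~(φ ⊕ φ) = 1 − 0.52 = 0.48
So the left factor is ~(φ ⊕ φ) = 0.48.
φ ⊗ ψ = max(0, 0.26 + 0.89 − 1) = max(0, 0.15) = 0.15
So the right-hand bound is φ ⊗ ψ = 0.15.
The residuum of the Łukasiewicz t-norm gives the supremum: min(1, 1 − 0.48 + 0.15).
1 − 0.48 + 0.15 = 0.67, so t = min(1, 0.67) = 0.67.
Check: 0.48 ⊗ 0.67 = max(0, 0.15) = 0.15 ≤ 0.15.

0.67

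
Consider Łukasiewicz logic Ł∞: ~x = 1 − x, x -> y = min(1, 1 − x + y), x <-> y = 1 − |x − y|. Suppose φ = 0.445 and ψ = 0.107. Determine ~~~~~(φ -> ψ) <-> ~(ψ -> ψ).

0.662

φ -> ψ = min(1, 1 − 0.445 + 0.107) = min(1, 0.662) = 0.662
~(φ -> ψ) = 1 − 0.662 = 0.338
~~(φ -> ψ) = 1 − 0.338 = 0.662
~~~(φ -> ψ) = 1 − 0.662 = 0.338
~~~~(φ -> ψ) = 1 − 0.338 = 0.662
~~~~~(φ -> ψ) = 1 − 0.662 = 0.338
ψ -> ψ = min(1, 1 − 0.107 + 0.107) = min(1, 1.000) = 1.000
~(ψ -> ψ) = 1 − 1.000 = 0.000
~~~~~(φ -> ψ) <-> ~(ψ -> ψ) = 1 − |0.338 − 0.000| = 1 − 0.338 = 0.662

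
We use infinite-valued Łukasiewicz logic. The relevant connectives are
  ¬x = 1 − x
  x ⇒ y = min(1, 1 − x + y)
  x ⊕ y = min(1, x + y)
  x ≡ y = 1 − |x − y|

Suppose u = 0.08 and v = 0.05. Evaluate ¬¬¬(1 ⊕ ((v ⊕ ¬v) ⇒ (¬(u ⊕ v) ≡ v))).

0.00

¬v = 1 − 0.05 = 0.95
v ⊕ ¬v = min(1, 0.05 + 0.95) = min(1, 1.00) = 1.00
u ⊕ v = min(1, 0.08 + 0.05) = min(1, 0.13) = 0.13
¬(u ⊕ v) = 1 − 0.13 = 0.87
¬(u ⊕ v) ≡ v = 1 − |0.87 − 0.05| = 1 − 0.82 = 0.18
(v ⊕ ¬v) ⇒ (¬(u ⊕ v) ≡ v) = min(1, 1 − 1.00 + 0.18) = min(1, 0.18) = 0.18
1 ⊕ ((v ⊕ ¬v) ⇒ (¬(u ⊕ v) ≡ v)) = min(1, 1.00 + 0.18) = min(1, 1.18) = 1.00
¬(1 ⊕ ((v ⊕ ¬v) ⇒ (¬(u ⊕ v) ≡ v))) = 1 − 1.00 = 0.00
¬¬(1 ⊕ ((v ⊕ ¬v) ⇒ (¬(u ⊕ v) ≡ v))) = 1 − 0.00 = 1.00
¬¬¬(1 ⊕ ((v ⊕ ¬v) ⇒ (¬(u ⊕ v) ≡ v))) = 1 − 1.00 = 0.00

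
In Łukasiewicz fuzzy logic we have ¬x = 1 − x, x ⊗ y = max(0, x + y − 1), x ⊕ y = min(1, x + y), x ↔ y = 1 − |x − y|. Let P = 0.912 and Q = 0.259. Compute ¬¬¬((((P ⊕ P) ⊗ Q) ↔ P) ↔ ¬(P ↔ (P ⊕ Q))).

P ⊕ P = min(1, 0.912 + 0.912) = min(1, 1.824) = 1.000
(P ⊕ P) ⊗ Q = max(0, 1.000 + 0.259 − 1) = max(0, 0.259) = 0.259
((P ⊕ P) ⊗ Q) ↔ P = 1 − |0.259 − 0.912| = 1 − 0.653 = 0.347
P ⊕ Q = min(1, 0.912 + 0.259) = min(1, 1.171) = 1.000
P ↔ (P ⊕ Q) = 1 − |0.912 − 1.000| = 1 − 0.088 = 0.912
¬(P ↔ (P ⊕ Q)) = 1 − 0.912 = 0.088
(((P ⊕ P) ⊗ Q) ↔ P) ↔ ¬(P ↔ (P ⊕ Q)) = 1 − |0.347 − 0.088| = 1 − 0.259 = 0.741
¬((((P ⊕ P) ⊗ Q) ↔ P) ↔ ¬(P ↔ (P ⊕ Q))) = 1 − 0.741 = 0.259
¬¬((((P ⊕ P) ⊗ Q) ↔ P) ↔ ¬(P ↔ (P ⊕ Q))) = 1 − 0.259 = 0.741
¬¬¬((((P ⊕ P) ⊗ Q) ↔ P) ↔ ¬(P ↔ (P ⊕ Q))) = 1 − 0.741 = 0.259

0.259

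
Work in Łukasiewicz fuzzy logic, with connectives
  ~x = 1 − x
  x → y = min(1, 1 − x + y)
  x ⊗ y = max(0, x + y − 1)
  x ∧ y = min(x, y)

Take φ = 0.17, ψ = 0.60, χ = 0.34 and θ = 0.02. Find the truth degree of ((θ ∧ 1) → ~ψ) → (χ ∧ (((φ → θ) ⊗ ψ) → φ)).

0.34

θ ∧ 1 = min(0.02, 1.00) = 0.02
~ψ = 1 − 0.60 = 0.40
(θ ∧ 1) → ~ψ = min(1, 1 − 0.02 + 0.40) = min(1, 1.38) = 1.00
φ → θ = min(1, 1 − 0.17 + 0.02) = min(1, 0.85) = 0.85
(φ → θ) ⊗ ψ = max(0, 0.85 + 0.60 − 1) = max(0, 0.45) = 0.45
((φ → θ) ⊗ ψ) → φ = min(1, 1 − 0.45 + 0.17) = min(1, 0.72) = 0.72
χ ∧ (((φ → θ) ⊗ ψ) → φ) = min(0.34, 0.72) = 0.34
((θ ∧ 1) → ~ψ) → (χ ∧ (((φ → θ) ⊗ ψ) → φ)) = min(1, 1 − 1.00 + 0.34) = min(1, 0.34) = 0.34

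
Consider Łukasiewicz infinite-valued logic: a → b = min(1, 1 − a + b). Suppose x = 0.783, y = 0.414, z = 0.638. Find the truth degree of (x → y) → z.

x → y = min(1, 1 − 0.783 + 0.414) = min(1, 0.631) = 0.631
(x → y) → z = min(1, 1 − 0.631 + 0.638) = min(1, 1.007) = 1.000

1.000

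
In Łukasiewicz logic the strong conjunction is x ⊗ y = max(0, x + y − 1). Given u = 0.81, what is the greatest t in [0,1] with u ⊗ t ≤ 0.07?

The residuum of the Łukasiewicz t-norm gives the supremum: min(1, 1 − 0.81 + 0.07).
1 − 0.81 + 0.07 = 0.26, so t = min(1, 0.26) = 0.26.
Check: 0.81 ⊗ 0.26 = max(0, 0.07) = 0.07 ≤ 0.07.

0.26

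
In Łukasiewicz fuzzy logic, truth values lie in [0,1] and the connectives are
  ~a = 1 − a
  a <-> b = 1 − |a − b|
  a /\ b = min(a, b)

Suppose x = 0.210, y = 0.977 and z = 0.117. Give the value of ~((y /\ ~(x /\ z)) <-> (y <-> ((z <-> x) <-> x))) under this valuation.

0.557

x /\ z = min(0.210, 0.117) = 0.117
~(x /\ z) = 1 − 0.117 = 0.883
y /\ ~(x /\ z) = min(0.977, 0.883) = 0.883
z <-> x = 1 − |0.117 − 0.210| = 1 − 0.093 = 0.907
(z <-> x) <-> x = 1 − |0.907 − 0.210| = 1 − 0.697 = 0.303
y <-> ((z <-> x) <-> x) = 1 − |0.977 − 0.303| = 1 − 0.674 = 0.326
(y /\ ~(x /\ z)) <-> (y <-> ((z <-> x) <-> x)) = 1 − |0.883 − 0.326| = 1 − 0.557 = 0.443
~((y /\ ~(x /\ z)) <-> (y <-> ((z <-> x) <-> x))) = 1 − 0.443 = 0.557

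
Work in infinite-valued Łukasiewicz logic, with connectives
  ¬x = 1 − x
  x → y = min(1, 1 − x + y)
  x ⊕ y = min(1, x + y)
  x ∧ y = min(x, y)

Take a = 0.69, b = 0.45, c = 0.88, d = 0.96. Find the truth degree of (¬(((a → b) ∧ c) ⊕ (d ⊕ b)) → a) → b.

a → b = min(1, 1 − 0.69 + 0.45) = min(1, 0.76) = 0.76
(a → b) ∧ c = min(0.76, 0.88) = 0.76
d ⊕ b = min(1, 0.96 + 0.45) = min(1, 1.41) = 1.00
((a → b) ∧ c) ⊕ (d ⊕ b) = min(1, 0.76 + 1.00) = min(1, 1.76) = 1.00
¬(((a → b) ∧ c) ⊕ (d ⊕ b)) = 1 − 1.00 = 0.00
¬(((a → b) ∧ c) ⊕ (d ⊕ b)) → a = min(1, 1 − 0.00 + 0.69) = min(1, 1.69) = 1.00
(¬(((a → b) ∧ c) ⊕ (d ⊕ b)) → a) → b = min(1, 1 − 1.00 + 0.45) = min(1, 0.45) = 0.45

0.45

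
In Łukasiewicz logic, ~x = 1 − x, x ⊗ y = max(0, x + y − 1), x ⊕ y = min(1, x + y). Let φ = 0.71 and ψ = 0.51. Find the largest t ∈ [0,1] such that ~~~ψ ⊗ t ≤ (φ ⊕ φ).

~ψ = 1 − 0.51 = 0.49
~~ψ = 1 − 0.49 = 0.51
~~~ψ = 1 − 0.51 = 0.49
So the left factor is ~~~ψ = 0.49.
φ ⊕ φ = min(1, 0.71 + 0.71) = min(1, 1.42) = 1.00
So the right-hand bound is φ ⊕ φ = 1.00.
The residuum of the Łukasiewicz t-norm gives the supremum: min(1, 1 − 0.49 + 1.00).
1 − 0.49 + 1.00 = 1.51, so t = min(1, 1.51) = 1.00.
Check: 0.49 ⊗ 1.00 = max(0, 0.49) = 0.49 ≤ 1.00.

1.00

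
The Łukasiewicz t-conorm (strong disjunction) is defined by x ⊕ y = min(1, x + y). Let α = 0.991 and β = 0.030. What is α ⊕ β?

α ⊕ β = min(1, 0.991 + 0.030) = min(1, 1.021) = 1.000
For comparison, the Gödel t-conorm max(x, y) would give 0.991.

1.000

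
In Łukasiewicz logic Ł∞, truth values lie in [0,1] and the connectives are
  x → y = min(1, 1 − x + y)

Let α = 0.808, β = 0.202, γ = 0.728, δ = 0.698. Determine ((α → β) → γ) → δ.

0.698

α → β = min(1, 1 − 0.808 + 0.202) = min(1, 0.394) = 0.394
(α → β) → γ = min(1, 1 − 0.394 + 0.728) = min(1, 1.334) = 1.000
((α → β) → γ) → δ = min(1, 1 − 1.000 + 0.698) = min(1, 0.698) = 0.698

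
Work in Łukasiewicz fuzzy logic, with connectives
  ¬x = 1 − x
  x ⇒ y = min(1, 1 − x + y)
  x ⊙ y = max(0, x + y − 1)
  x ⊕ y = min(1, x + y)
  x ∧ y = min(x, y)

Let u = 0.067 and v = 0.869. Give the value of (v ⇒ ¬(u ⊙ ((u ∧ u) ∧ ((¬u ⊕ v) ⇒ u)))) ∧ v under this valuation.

0.869

u ∧ u = min(0.067, 0.067) = 0.067
¬u = 1 − 0.067 = 0.933
¬u ⊕ v = min(1, 0.933 + 0.869) = min(1, 1.802) = 1.000
(¬u ⊕ v) ⇒ u = min(1, 1 − 1.000 + 0.067) = min(1, 0.067) = 0.067
(u ∧ u) ∧ ((¬u ⊕ v) ⇒ u) = min(0.067, 0.067) = 0.067
u ⊙ ((u ∧ u) ∧ ((¬u ⊕ v) ⇒ u)) = max(0, 0.067 + 0.067 − 1) = max(0, -0.866) = 0.000
¬(u ⊙ ((u ∧ u) ∧ ((¬u ⊕ v) ⇒ u))) = 1 − 0.000 = 1.000
v ⇒ ¬(u ⊙ ((u ∧ u) ∧ ((¬u ⊕ v) ⇒ u))) = min(1, 1 − 0.869 + 1.000) = min(1, 1.131) = 1.000
(v ⇒ ¬(u ⊙ ((u ∧ u) ∧ ((¬u ⊕ v) ⇒ u)))) ∧ v = min(1.000, 0.869) = 0.869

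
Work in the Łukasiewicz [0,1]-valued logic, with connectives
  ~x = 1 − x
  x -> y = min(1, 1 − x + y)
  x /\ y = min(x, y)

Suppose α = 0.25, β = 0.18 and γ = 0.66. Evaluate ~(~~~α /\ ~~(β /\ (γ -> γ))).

~α = 1 − 0.25 = 0.75
~~α = 1 − 0.75 = 0.25
~~~α = 1 − 0.25 = 0.75
γ -> γ = min(1, 1 − 0.66 + 0.66) = min(1, 1.00) = 1.00
β /\ (γ -> γ) = min(0.18, 1.00) = 0.18
~(β /\ (γ -> γ)) = 1 − 0.18 = 0.82
~~(β /\ (γ -> γ)) = 1 − 0.82 = 0.18
~~~α /\ ~~(β /\ (γ -> γ)) = min(0.75, 0.18) = 0.18
~(~~~α /\ ~~(β /\ (γ -> γ))) = 1 − 0.18 = 0.82

0.82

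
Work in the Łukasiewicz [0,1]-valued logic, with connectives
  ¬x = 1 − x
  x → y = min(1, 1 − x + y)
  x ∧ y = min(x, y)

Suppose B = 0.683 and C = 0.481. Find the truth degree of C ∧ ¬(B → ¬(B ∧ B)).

B ∧ B = min(0.683, 0.683) = 0.683
¬(B ∧ B) = 1 − 0.683 = 0.317
B → ¬(B ∧ B) = min(1, 1 − 0.683 + 0.317) = min(1, 0.634) = 0.634
¬(B → ¬(B ∧ B)) = 1 − 0.634 = 0.366
C ∧ ¬(B → ¬(B ∧ B)) = min(0.481, 0.366) = 0.366

0.366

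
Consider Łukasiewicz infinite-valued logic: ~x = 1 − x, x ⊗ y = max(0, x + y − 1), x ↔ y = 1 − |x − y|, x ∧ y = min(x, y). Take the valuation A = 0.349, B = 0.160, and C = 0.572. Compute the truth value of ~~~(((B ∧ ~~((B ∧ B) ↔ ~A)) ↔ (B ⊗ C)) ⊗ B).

B ∧ B = min(0.160, 0.160) = 0.160
~A = 1 − 0.349 = 0.651
(B ∧ B) ↔ ~A = 1 − |0.160 − 0.651| = 1 − 0.491 = 0.509
~((B ∧ B) ↔ ~A) = 1 − 0.509 = 0.491
~~((B ∧ B) ↔ ~A) = 1 − 0.491 = 0.509
B ∧ ~~((B ∧ B) ↔ ~A) = min(0.160, 0.509) = 0.160
B ⊗ C = max(0, 0.160 + 0.572 − 1) = max(0, -0.268) = 0.000
(B ∧ ~~((B ∧ B) ↔ ~A)) ↔ (B ⊗ C) = 1 − |0.160 − 0.000| = 1 − 0.160 = 0.840
((B ∧ ~~((B ∧ B) ↔ ~A)) ↔ (B ⊗ C)) ⊗ B = max(0, 0.840 + 0.160 − 1) = max(0, 0.000) = 0.000
~(((B ∧ ~~((B ∧ B) ↔ ~A)) ↔ (B ⊗ C)) ⊗ B) = 1 − 0.000 = 1.000
~~(((B ∧ ~~((B ∧ B) ↔ ~A)) ↔ (B ⊗ C)) ⊗ B) = 1 − 1.000 = 0.000
~~~(((B ∧ ~~((B ∧ B) ↔ ~A)) ↔ (B ⊗ C)) ⊗ B) = 1 − 0.000 = 1.000

1.000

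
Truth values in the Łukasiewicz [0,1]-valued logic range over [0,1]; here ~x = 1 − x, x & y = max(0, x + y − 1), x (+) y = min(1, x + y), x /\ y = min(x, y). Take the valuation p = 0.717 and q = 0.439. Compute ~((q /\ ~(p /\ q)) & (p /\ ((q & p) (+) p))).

0.844

p /\ q = min(0.717, 0.439) = 0.439
~(p /\ q) = 1 − 0.439 = 0.561
q /\ ~(p /\ q) = min(0.439, 0.561) = 0.439
q & p = max(0, 0.439 + 0.717 − 1) = max(0, 0.156) = 0.156
(q & p) (+) p = min(1, 0.156 + 0.717) = min(1, 0.873) = 0.873
p /\ ((q & p) (+) p) = min(0.717, 0.873) = 0.717
(q /\ ~(p /\ q)) & (p /\ ((q & p) (+) p)) = max(0, 0.439 + 0.717 − 1) = max(0, 0.156) = 0.156
~((q /\ ~(p /\ q)) & (p /\ ((q & p) (+) p))) = 1 − 0.156 = 0.844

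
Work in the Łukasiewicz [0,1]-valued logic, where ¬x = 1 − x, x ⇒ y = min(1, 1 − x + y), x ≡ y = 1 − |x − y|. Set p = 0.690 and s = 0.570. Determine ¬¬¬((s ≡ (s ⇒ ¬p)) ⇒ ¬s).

¬p = 1 − 0.690 = 0.310
s ⇒ ¬p = min(1, 1 − 0.570 + 0.310) = min(1, 0.740) = 0.740
s ≡ (s ⇒ ¬p) = 1 − |0.570 − 0.740| = 1 − 0.170 = 0.830
¬s = 1 − 0.570 = 0.430
(s ≡ (s ⇒ ¬p)) ⇒ ¬s = min(1, 1 − 0.830 + 0.430) = min(1, 0.600) = 0.600
¬((s ≡ (s ⇒ ¬p)) ⇒ ¬s) = 1 − 0.600 = 0.400
¬¬((s ≡ (s ⇒ ¬p)) ⇒ ¬s) = 1 − 0.400 = 0.600
¬¬¬((s ≡ (s ⇒ ¬p)) ⇒ ¬s) = 1 − 0.600 = 0.400

0.400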